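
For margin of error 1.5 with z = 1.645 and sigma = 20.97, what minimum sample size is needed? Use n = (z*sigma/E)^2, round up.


z*sigma/E = 1.645 * 20.97 / 1.5 = 22.9971
(z*sigma/E)^2 ≈ 528.866608
round up: n = 529

529


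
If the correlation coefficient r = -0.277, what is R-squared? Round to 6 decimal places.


R^2 = r^2 = (-0.277)^2 = 0.076729

0.076729


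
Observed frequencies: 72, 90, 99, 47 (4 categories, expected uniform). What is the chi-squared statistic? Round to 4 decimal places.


chi2 = sum((O-E)^2/E), E = total/4
total = 308, E = 308/4 = 77
(72 - 77)^2 / 77 = 25 / 77 = 25/77 ≈ 0.324675
(90 - 77)^2 / 77 = 169 / 77 = 169/77 ≈ 2.194805
(99 - 77)^2 / 77 = 484 / 77 = 44/7 ≈ 6.285714
(47 - 77)^2 / 77 = 900 / 77 = 900/77 ≈ 11.688312
chi2 = 1578/77 ≈ 20.493506

20.4935


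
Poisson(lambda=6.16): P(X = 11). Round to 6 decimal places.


P = e^(-lam) * lam^k / k!
e^(-6.16) ≈ 0.002112253
lam^k = 6.16^11 ≈ 484604936.477193
k! = 11! = 39916800
P = 0.002112253 * 484604936.477193 / 39916800 ≈ 0.025644

0.025644


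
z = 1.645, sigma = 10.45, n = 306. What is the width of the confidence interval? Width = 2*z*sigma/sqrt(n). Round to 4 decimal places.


width = 2*z*sigma/sqrt(n)
2*z*sigma = 2 * 1.645 * 10.45 = 34.3805
sqrt(306) ≈ 17.492856
width = 34.3805 / 17.492856 ≈ 1.965402

1.9654


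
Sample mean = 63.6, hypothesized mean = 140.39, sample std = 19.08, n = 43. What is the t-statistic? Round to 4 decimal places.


t = (xbar - mu0) / (s/sqrt(n))
xbar - mu0 = 63.6 - 140.39 = -76.79
sqrt(43) ≈ 6.55743852
s/sqrt(n) = 19.08 / 6.55743852 ≈ 2.90967272
t = -76.79 / 2.90967272 ≈ -26.391284

-26.3913


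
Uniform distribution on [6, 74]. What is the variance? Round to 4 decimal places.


Var = (b-a)^2 / 12
(b-a)^2 = (74 - 6)^2 = 4624
Var = 4624/12 ≈ 385.333333

385.3333


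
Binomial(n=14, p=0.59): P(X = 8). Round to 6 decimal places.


P = C(n,k) * p^k * (1-p)^(n-k)
C(14,8) = 3003
p^k = 0.59^8 ≈ 0.01468304
(1-p)^(n-k) = 0.41^6 ≈ 0.004750104
P = 3003 * 0.01468304 * 0.004750104 ≈ 0.209447

0.209447


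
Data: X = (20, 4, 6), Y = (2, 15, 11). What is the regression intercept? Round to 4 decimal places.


a = ybar - b*xbar, where b = sum((xi-xbar)(yi-ybar)) / sum((xi-xbar)^2)
n = 3, xbar = 30/3 = 10, ybar = 28/3 ≈ 9.333333
Sxy = sum((xi-xbar)(yi-ybar)) = -114
Sxx = sum((xi-xbar)^2) = 152
b = Sxy / Sxx = -0.75
a = 9.333333 - (-0.75) * 10 = 101/6 ≈ 16.833333

16.8333


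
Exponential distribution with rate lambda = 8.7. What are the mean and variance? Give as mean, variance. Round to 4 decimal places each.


mean = 1/lam, var = 1/lam^2
mean = 1 / 8.7 = 10/87 ≈ 0.114943
lam^2 = 8.7^2 = 75.69
var = 1 / 75.69 = 100/7569 ≈ 0.013212

0.1149, 0.0132


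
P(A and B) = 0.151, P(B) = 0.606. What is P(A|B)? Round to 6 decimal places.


P(A|B) = P(A and B) / P(B) = 0.151 / 0.606 = 151/606 ≈ 0.24917492

0.249175


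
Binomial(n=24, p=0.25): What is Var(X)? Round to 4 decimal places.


Var = n*p*(1-p) = 24 * 0.25 * 0.75 = 4.5

4.5000


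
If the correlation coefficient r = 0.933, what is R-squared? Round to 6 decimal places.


R^2 = r^2 = (0.933)^2 = 0.870489

0.870489


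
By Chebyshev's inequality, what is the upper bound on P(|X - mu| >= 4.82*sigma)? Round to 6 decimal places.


P <= 1/k^2
k^2 = 4.82^2 = 23.2324
1/k^2 = 1 / 23.2324 ≈ 0.04304334

0.043043


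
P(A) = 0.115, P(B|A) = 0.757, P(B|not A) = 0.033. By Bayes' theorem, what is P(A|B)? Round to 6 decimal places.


P(A|B) = P(B|A)*P(A) / P(B), P(B) = P(B|A)*P(A) + P(B|not A)*P(not A)
P(B|A)*P(A) = 0.757 * 0.115 = 0.087055
P(B|not A)*P(not A) = 0.033 * 0.885 = 0.029205
P(B) = 0.087055 + 0.029205 = 0.11626
P(A|B) = 0.087055 / 0.11626 ≈ 0.74879580

0.748796


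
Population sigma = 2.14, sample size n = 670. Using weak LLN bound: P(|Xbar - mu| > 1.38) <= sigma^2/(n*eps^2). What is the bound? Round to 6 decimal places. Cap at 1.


bound = min(1, sigma^2/(n*eps^2))
sigma^2 = 2.14^2 = 4.5796
n*eps^2 = 670 * 1.38^2 = 670 * 1.9044 = 1275.948
sigma^2/(n*eps^2) = 4.5796 / 1275.948 ≈ 0.00358917

0.003589


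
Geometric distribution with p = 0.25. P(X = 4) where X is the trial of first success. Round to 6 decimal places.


P = (1-p)^(k-1) * p
(1-p)^(k-1) = 0.75^3 = 0.421875
P = 0.421875 * 0.25 = 27/256 ≈ 0.1054688

0.105469


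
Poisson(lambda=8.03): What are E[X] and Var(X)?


E[X] = Var(X) = lambda = 8.03

8.03, 8.03


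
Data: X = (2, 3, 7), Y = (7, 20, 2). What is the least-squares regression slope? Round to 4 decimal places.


b = sum((xi-xbar)(yi-ybar)) / sum((xi-xbar)^2)
n = 3, xbar = 12/3 = 4, ybar = 29/3 ≈ 9.666667
Sxy = sum((xi-xbar)(yi-ybar)) = -28
Sxx = sum((xi-xbar)^2) = 14
b = Sxy / Sxx = -2

-2.0000


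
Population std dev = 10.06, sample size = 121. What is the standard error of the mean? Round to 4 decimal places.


SE = sigma / sqrt(n)
sqrt(121) = 11
SE = 10.06 / 11 = 503/550 ≈ 0.914545

0.9145


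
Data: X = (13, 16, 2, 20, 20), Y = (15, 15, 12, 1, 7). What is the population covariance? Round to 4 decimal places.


Cov = (1/n)*sum((xi-xbar)(yi-ybar))
n = 5, xbar = 71/5 = 14.2, ybar = 50/5 = 10
sum((xi-xbar)(yi-ybar)) = -91
Cov = -91 / 5 = -18.2

-18.2000


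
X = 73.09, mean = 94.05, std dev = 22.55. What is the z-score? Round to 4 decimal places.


z = (X - mu) / sigma
X - mu = 73.09 - 94.05 = -20.96
z = -20.96 / 22.55 = -2096/2255 ≈ -0.929490

-0.9295


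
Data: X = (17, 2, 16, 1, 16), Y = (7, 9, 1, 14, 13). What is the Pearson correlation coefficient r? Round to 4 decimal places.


r = sum((xi-xbar)(yi-ybar)) / sqrt(sum((xi-xbar)^2) * sum((yi-ybar)^2))
n = 5, xbar = 52/5 = 10.4, ybar = 44/5 = 8.8
Sxy = sum((xi-xbar)(yi-ybar)) = -82.6
Sxx = sum((xi-xbar)^2) = 265.2
Syy = sum((yi-ybar)^2) = 108.8
sqrt(Sxx*Syy) ≈ 169.863946
r = Sxy / sqrt(Sxx*Syy) = -82.6 / 169.863946 ≈ -0.486272

-0.4863


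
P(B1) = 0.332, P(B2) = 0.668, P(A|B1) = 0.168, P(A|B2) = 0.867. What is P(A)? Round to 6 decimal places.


P(A) = P(A|B1)*P(B1) + P(A|B2)*P(B2)
P(A|B1)*P(B1) = 0.168 * 0.332 = 0.055776
P(A|B2)*P(B2) = 0.867 * 0.668 = 0.579156
P(A) = 0.055776 + 0.579156 = 0.634932

0.634932


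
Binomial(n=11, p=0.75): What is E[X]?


E[X] = n*p = 11 * 0.75 = 8.25

8.25


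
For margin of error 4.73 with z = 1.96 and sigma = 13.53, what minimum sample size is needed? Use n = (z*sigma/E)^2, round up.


z*sigma/E = 1.96 * 13.53 / 4.73 = 6027/1075 ≈ 5.606512
(z*sigma/E)^2 ≈ 31.432973
round up: n = 32

32


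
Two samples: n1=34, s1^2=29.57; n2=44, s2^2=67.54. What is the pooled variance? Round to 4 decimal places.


sp^2 = ((n1-1)*s1^2 + (n2-1)*s2^2)/(n1+n2-2)
(n1-1)*s1^2 = 33 * 29.57 = 975.81
(n2-1)*s2^2 = 43 * 67.54 = 2904.22
numerator = 975.81 + 2904.22 = 3880.03
n1+n2-2 = 76
sp^2 = 3880.03 / 76 = 388003/7600 ≈ 51.053026

51.0530


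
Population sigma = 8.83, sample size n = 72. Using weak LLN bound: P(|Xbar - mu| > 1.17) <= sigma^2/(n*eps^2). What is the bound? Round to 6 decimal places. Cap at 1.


bound = min(1, sigma^2/(n*eps^2))
sigma^2 = 8.83^2 = 77.9689
n*eps^2 = 72 * 1.17^2 = 72 * 1.3689 = 98.5608
sigma^2/(n*eps^2) = 77.9689 / 98.5608 ≈ 0.79107414

0.791074


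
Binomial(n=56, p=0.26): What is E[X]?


E[X] = n*p = 56 * 0.26 = 14.56

14.56


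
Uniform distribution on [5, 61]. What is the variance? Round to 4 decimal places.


Var = (b-a)^2 / 12
(b-a)^2 = (61 - 5)^2 = 3136
Var = 3136/12 ≈ 261.333333

261.3333


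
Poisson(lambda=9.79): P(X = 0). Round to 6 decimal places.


P = e^(-lam) * lam^k / k!
e^(-9.79) ≈ 0.00005600890
lam^k = 9.79^0 = 1
k! = 0! = 1
P = 0.00005600890 * 1 / 1 ≈ 0.000056

0.000056


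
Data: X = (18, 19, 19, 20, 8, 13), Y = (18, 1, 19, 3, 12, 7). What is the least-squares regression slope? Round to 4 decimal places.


b = sum((xi-xbar)(yi-ybar)) / sum((xi-xbar)^2)
n = 6, xbar = 97/6 ≈ 16.166667, ybar = 60/6 = 10
Sxy = sum((xi-xbar)(yi-ybar)) = -19
Sxx = sum((xi-xbar)^2) = 665/6 ≈ 110.833333
b = Sxy / Sxx = -6/35 ≈ -0.171429

-0.1714


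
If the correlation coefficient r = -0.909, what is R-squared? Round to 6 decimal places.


R^2 = r^2 = (-0.909)^2 = 0.826281

0.826281


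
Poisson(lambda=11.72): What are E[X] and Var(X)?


E[X] = Var(X) = lambda = 11.72

11.72, 11.72


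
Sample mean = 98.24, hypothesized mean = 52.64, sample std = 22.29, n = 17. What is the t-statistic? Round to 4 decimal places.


t = (xbar - mu0) / (s/sqrt(n))
xbar - mu0 = 98.24 - 52.64 = 45.6
sqrt(17) ≈ 4.12310563
s/sqrt(n) = 22.29 / 4.12310563 ≈ 5.40611908
t = 45.6 / 5.40611908 ≈ 8.434886

8.4349


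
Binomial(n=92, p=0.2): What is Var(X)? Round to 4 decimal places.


Var = n*p*(1-p) = 92 * 0.2 * 0.8 = 14.72

14.7200


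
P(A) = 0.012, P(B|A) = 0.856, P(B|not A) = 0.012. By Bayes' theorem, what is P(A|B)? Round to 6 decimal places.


P(A|B) = P(B|A)*P(A) / P(B), P(B) = P(B|A)*P(A) + P(B|not A)*P(not A)
P(B|A)*P(A) = 0.856 * 0.012 = 0.010272
P(B|not A)*P(not A) = 0.012 * 0.988 = 0.011856
P(B) = 0.010272 + 0.011856 = 0.022128
P(A|B) = 0.010272 / 0.022128 = 214/461 ≈ 0.46420824

0.464208


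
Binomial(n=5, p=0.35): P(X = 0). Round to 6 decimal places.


P = C(n,k) * p^k * (1-p)^(n-k)
C(5,0) = 1
p^k = 0.35^0 = 1
(1-p)^(n-k) = 0.65^5 ≈ 0.1160291
P = 1 * 1 * 0.1160291 ≈ 0.116029

0.116029


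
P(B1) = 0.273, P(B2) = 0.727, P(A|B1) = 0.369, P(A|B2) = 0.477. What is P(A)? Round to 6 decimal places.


P(A) = P(A|B1)*P(B1) + P(A|B2)*P(B2)
P(A|B1)*P(B1) = 0.369 * 0.273 = 0.100737
P(A|B2)*P(B2) = 0.477 * 0.727 = 0.346779
P(A) = 0.100737 + 0.346779 = 0.447516

0.447516


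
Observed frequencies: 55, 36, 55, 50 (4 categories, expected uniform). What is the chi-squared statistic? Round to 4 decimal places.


chi2 = sum((O-E)^2/E), E = total/4
total = 196, E = 196/4 = 49
(55 - 49)^2 / 49 = 36 / 49 = 36/49 ≈ 0.734694
(36 - 49)^2 / 49 = 169 / 49 = 169/49 ≈ 3.448980
(55 - 49)^2 / 49 = 36 / 49 = 36/49 ≈ 0.734694
(50 - 49)^2 / 49 = 1 / 49 = 1/49 ≈ 0.020408
chi2 = 242/49 ≈ 4.938776

4.9388


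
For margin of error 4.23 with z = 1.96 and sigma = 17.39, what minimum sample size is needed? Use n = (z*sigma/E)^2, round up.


z*sigma/E = 1.96 * 17.39 / 4.23 = 1813/225 ≈ 8.057778
(z*sigma/E)^2 ≈ 64.927783
round up: n = 65

65


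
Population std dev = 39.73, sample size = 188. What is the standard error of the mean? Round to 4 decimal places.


SE = sigma / sqrt(n)
sqrt(188) ≈ 13.711309
SE = 39.73 / 13.711309 ≈ 2.897608

2.8976


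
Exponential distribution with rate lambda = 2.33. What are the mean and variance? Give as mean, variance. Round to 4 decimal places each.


mean = 1/lam, var = 1/lam^2
mean = 1 / 2.33 = 100/233 ≈ 0.429185
lam^2 = 2.33^2 = 5.4289
var = 1 / 5.4289 ≈ 0.184199

0.4292, 0.1842


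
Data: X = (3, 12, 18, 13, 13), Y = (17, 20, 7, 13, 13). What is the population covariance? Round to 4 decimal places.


Cov = (1/n)*sum((xi-xbar)(yi-ybar))
n = 5, xbar = 59/5 = 11.8, ybar = 70/5 = 14
sum((xi-xbar)(yi-ybar)) = -71
Cov = -71 / 5 = -14.2

-14.2000


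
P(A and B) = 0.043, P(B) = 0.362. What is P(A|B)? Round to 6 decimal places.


P(A|B) = P(A and B) / P(B) = 0.043 / 0.362 = 43/362 ≈ 0.11878453

0.118785


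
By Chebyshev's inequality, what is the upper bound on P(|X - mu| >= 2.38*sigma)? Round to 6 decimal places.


P <= 1/k^2
k^2 = 2.38^2 = 5.6644
1/k^2 = 1 / 5.6644 ≈ 0.17654120

0.176541


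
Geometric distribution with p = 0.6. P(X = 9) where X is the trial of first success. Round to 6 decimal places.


P = (1-p)^(k-1) * p
(1-p)^(k-1) = 0.4^8 = 0.00065536
P = 0.00065536 * 0.6 = 0.000393216

0.000393


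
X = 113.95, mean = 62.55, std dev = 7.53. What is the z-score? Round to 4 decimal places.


z = (X - mu) / sigma
X - mu = 113.95 - 62.55 = 51.4
z = 51.4 / 7.53 = 5140/753 ≈ 6.826029

6.8260


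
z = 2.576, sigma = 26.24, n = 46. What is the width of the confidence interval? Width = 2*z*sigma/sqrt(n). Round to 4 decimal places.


width = 2*z*sigma/sqrt(n)
2*z*sigma = 2 * 2.576 * 26.24 = 135.18848
sqrt(46) ≈ 6.782330
width = 135.18848 / 6.782330 ≈ 19.932454

19.9325


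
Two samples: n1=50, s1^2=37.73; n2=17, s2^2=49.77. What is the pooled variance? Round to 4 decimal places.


sp^2 = ((n1-1)*s1^2 + (n2-1)*s2^2)/(n1+n2-2)
(n1-1)*s1^2 = 49 * 37.73 = 1848.77
(n2-1)*s2^2 = 16 * 49.77 = 796.32
numerator = 1848.77 + 796.32 = 2645.09
n1+n2-2 = 65
sp^2 = 2645.09 / 65 = 264509/6500 ≈ 40.693692

40.6937


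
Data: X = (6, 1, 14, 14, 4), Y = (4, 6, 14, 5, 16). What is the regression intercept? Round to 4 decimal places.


a = ybar - b*xbar, where b = sum((xi-xbar)(yi-ybar)) / sum((xi-xbar)^2)
n = 5, xbar = 39/5 = 7.8, ybar = 45/5 = 9
Sxy = sum((xi-xbar)(yi-ybar)) = 9
Sxx = sum((xi-xbar)^2) = 140.8
b = Sxy / Sxx = 45/704 ≈ 0.063920
a = 9 - 0.063920 * 7.8 = 5985/704 ≈ 8.501420

8.5014


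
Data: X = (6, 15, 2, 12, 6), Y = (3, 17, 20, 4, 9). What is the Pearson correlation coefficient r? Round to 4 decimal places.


r = sum((xi-xbar)(yi-ybar)) / sqrt(sum((xi-xbar)^2) * sum((yi-ybar)^2))
n = 5, xbar = 41/5 = 8.2, ybar = 53/5 = 10.6
Sxy = sum((xi-xbar)(yi-ybar)) = -19.6
Sxx = sum((xi-xbar)^2) = 108.8
Syy = sum((yi-ybar)^2) = 233.2
sqrt(Sxx*Syy) ≈ 159.286409
r = Sxy / sqrt(Sxx*Syy) = -19.6 / 159.286409 ≈ -0.123049

-0.1230


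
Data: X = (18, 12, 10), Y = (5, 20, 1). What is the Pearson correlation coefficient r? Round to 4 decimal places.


r = sum((xi-xbar)(yi-ybar)) / sqrt(sum((xi-xbar)^2) * sum((yi-ybar)^2))
n = 3, xbar = 40/3 ≈ 13.333333, ybar = 26/3 ≈ 8.666667
Sxy = sum((xi-xbar)(yi-ybar)) = -20/3 ≈ -6.666667
Sxx = sum((xi-xbar)^2) = 104/3 ≈ 34.666667
Syy = sum((yi-ybar)^2) = 602/3 ≈ 200.666667
sqrt(Sxx*Syy) ≈ 83.405302
r = Sxy / sqrt(Sxx*Syy) = -6.666667 / 83.405302 ≈ -0.079931

-0.0799


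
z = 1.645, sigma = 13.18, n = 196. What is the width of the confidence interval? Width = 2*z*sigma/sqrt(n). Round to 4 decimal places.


width = 2*z*sigma/sqrt(n)
2*z*sigma = 2 * 1.645 * 13.18 = 43.3622
sqrt(196) = 14
width = 43.3622 / 14 = 3.0973

3.0973


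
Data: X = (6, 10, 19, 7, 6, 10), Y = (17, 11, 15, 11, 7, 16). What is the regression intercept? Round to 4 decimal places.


a = ybar - b*xbar, where b = sum((xi-xbar)(yi-ybar)) / sum((xi-xbar)^2)
n = 6, xbar = 58/6 = 29/3 ≈ 9.666667, ybar = 77/6 ≈ 12.833333
Sxy = sum((xi-xbar)(yi-ybar)) = 95/3 ≈ 31.666667
Sxx = sum((xi-xbar)^2) = 364/3 ≈ 121.333333
b = Sxy / Sxx = 95/364 ≈ 0.260989
a = 12.833333 - 0.260989 * 9.666667 = 3753/364 ≈ 10.310440

10.3104


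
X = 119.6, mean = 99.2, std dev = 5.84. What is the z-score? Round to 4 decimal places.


z = (X - mu) / sigma
X - mu = 119.6 - 99.2 = 20.4
z = 20.4 / 5.84 = 255/73 ≈ 3.493151

3.4932


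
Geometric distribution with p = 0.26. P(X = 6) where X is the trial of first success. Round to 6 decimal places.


P = (1-p)^(k-1) * p
(1-p)^(k-1) = 0.74^5 ≈ 0.2219007
P = 0.2219007 * 0.26 ≈ 0.05769417

0.057694


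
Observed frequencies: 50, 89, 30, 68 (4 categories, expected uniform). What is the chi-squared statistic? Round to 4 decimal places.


chi2 = sum((O-E)^2/E), E = total/4
total = 237, E = 237/4 = 59.25
(50 - 59.25)^2 / 59.25 = 85.5625 / 59.25 = 1369/948 ≈ 1.444093
(89 - 59.25)^2 / 59.25 = 885.0625 / 59.25 = 14161/948 ≈ 14.937764
(30 - 59.25)^2 / 59.25 = 855.5625 / 59.25 = 4563/316 ≈ 14.439873
(68 - 59.25)^2 / 59.25 = 76.5625 / 59.25 = 1225/948 ≈ 1.292194
chi2 = 2537/79 ≈ 32.113924

32.1139


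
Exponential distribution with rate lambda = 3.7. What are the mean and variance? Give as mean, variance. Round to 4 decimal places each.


mean = 1/lam, var = 1/lam^2
mean = 1 / 3.7 = 10/37 ≈ 0.270270
lam^2 = 3.7^2 = 13.69
var = 1 / 13.69 = 100/1369 ≈ 0.073046

0.2703, 0.0730


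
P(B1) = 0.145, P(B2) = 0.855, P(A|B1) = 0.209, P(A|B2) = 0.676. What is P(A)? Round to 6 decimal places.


P(A) = P(A|B1)*P(B1) + P(A|B2)*P(B2)
P(A|B1)*P(B1) = 0.209 * 0.145 = 0.030305
P(A|B2)*P(B2) = 0.676 * 0.855 = 0.57798
P(A) = 0.030305 + 0.57798 = 0.608285

0.608285


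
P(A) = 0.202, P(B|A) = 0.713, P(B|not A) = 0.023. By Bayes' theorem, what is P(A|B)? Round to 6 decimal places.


P(A|B) = P(B|A)*P(A) / P(B), P(B) = P(B|A)*P(A) + P(B|not A)*P(not A)
P(B|A)*P(A) = 0.713 * 0.202 = 0.144026
P(B|not A)*P(not A) = 0.023 * 0.798 = 0.018354
P(B) = 0.144026 + 0.018354 = 0.16238
P(A|B) = 0.144026 / 0.16238 = 3131/3530 ≈ 0.88696884

0.886969


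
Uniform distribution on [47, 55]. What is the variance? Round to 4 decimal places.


Var = (b-a)^2 / 12
(b-a)^2 = (55 - 47)^2 = 64
Var = 64/12 ≈ 5.333333

5.3333


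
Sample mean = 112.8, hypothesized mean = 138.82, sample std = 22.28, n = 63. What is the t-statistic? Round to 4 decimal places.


t = (xbar - mu0) / (s/sqrt(n))
xbar - mu0 = 112.8 - 138.82 = -26.02
sqrt(63) ≈ 7.93725393
s/sqrt(n) = 22.28 / 7.93725393 ≈ 2.80701615
t = -26.02 / 2.80701615 ≈ -9.269630

-9.2696


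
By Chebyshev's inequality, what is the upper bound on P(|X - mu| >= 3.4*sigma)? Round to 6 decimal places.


P <= 1/k^2
k^2 = 3.4^2 = 11.56
1/k^2 = 1 / 11.56 = 25/289 ≈ 0.08650519

0.086505


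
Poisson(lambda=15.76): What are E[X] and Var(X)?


E[X] = Var(X) = lambda = 15.76

15.76, 15.76


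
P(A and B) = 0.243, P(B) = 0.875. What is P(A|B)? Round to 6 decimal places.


P(A|B) = P(A and B) / P(B) = 0.243 / 0.875 = 243/875 ≈ 0.27771429

0.277714


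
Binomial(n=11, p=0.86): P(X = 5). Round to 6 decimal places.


P = C(n,k) * p^k * (1-p)^(n-k)
C(11,5) = 462
p^k = 0.86^5 ≈ 0.4704270
(1-p)^(n-k) = 0.14^6 = 0.000007529536
P = 462 * 0.4704270 * 0.000007529536 ≈ 0.001636

0.001636


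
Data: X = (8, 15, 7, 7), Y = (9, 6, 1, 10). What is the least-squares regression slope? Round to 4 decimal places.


b = sum((xi-xbar)(yi-ybar)) / sum((xi-xbar)^2)
n = 4, xbar = 37/4 = 9.25, ybar = 26/4 = 6.5
Sxy = sum((xi-xbar)(yi-ybar)) = -1.5
Sxx = sum((xi-xbar)^2) = 44.75
b = Sxy / Sxx = -6/179 ≈ -0.033520

-0.0335


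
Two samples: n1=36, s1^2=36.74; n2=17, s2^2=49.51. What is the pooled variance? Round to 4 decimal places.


sp^2 = ((n1-1)*s1^2 + (n2-1)*s2^2)/(n1+n2-2)
(n1-1)*s1^2 = 35 * 36.74 = 1285.9
(n2-1)*s2^2 = 16 * 49.51 = 792.16
numerator = 1285.9 + 792.16 = 2078.06
n1+n2-2 = 51
sp^2 = 2078.06 / 51 = 103903/2550 ≈ 40.746275

40.7463


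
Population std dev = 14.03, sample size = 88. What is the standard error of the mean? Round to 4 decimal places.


SE = sigma / sqrt(n)
sqrt(88) ≈ 9.380832
SE = 14.03 / 9.380832 ≈ 1.495603

1.4956


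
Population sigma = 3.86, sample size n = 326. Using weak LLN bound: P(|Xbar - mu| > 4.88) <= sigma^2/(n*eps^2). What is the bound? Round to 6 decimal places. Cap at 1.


bound = min(1, sigma^2/(n*eps^2))
sigma^2 = 3.86^2 = 14.8996
n*eps^2 = 326 * 4.88^2 = 326 * 23.8144 = 7763.4944
sigma^2/(n*eps^2) = 14.8996 / 7763.4944 ≈ 0.00191919

0.001919


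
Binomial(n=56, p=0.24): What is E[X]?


E[X] = n*p = 56 * 0.24 = 13.44

13.44


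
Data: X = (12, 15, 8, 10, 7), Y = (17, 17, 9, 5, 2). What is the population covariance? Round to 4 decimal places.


Cov = (1/n)*sum((xi-xbar)(yi-ybar))
n = 5, xbar = 52/5 = 10.4, ybar = 50/5 = 10
sum((xi-xbar)(yi-ybar)) = 75
Cov = 75 / 5 = 15

15.0000


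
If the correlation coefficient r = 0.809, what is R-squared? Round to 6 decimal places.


R^2 = r^2 = (0.809)^2 = 0.654481

0.654481


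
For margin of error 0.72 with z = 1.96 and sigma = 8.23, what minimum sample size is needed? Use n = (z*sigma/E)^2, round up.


z*sigma/E = 1.96 * 8.23 / 0.72 = 40327/1800 ≈ 22.403889
(z*sigma/E)^2 ≈ 501.934237
round up: n = 502

502


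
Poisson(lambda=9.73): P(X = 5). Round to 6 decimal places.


P = e^(-lam) * lam^k / k!
e^(-9.73) ≈ 0.00005947229
lam^k = 9.73^5 ≈ 87209.581286
k! = 5! = 120
P = 0.00005947229 * 87209.581286 / 120 ≈ 0.043221

0.043221


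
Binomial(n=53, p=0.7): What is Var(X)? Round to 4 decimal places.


Var = n*p*(1-p) = 53 * 0.7 * 0.3 = 11.13

11.1300


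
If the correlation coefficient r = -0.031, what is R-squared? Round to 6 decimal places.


R^2 = r^2 = (-0.031)^2 = 0.000961

0.000961


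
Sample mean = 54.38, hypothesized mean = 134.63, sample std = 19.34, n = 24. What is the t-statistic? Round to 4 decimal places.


t = (xbar - mu0) / (s/sqrt(n))
xbar - mu0 = 54.38 - 134.63 = -80.25
sqrt(24) ≈ 4.89897949
s/sqrt(n) = 19.34 / 4.89897949 ≈ 3.94776097
t = -80.25 / 3.94776097 ≈ -20.327978

-20.3280


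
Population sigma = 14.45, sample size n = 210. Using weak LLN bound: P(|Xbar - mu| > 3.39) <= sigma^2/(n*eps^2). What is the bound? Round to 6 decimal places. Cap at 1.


bound = min(1, sigma^2/(n*eps^2))
sigma^2 = 14.45^2 = 208.8025
n*eps^2 = 210 * 3.39^2 = 210 * 11.4921 = 2413.341
sigma^2/(n*eps^2) = 208.8025 / 2413.341 ≈ 0.08652010

0.086520


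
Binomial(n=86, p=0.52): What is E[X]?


E[X] = n*p = 86 * 0.52 = 44.72

44.72


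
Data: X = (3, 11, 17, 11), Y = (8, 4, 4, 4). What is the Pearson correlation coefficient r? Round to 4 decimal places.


r = sum((xi-xbar)(yi-ybar)) / sqrt(sum((xi-xbar)^2) * sum((yi-ybar)^2))
n = 4, xbar = 42/4 = 10.5, ybar = 20/4 = 5
Sxy = sum((xi-xbar)(yi-ybar)) = -30
Sxx = sum((xi-xbar)^2) = 99
Syy = sum((yi-ybar)^2) = 12
sqrt(Sxx*Syy) ≈ 34.467376
r = Sxy / sqrt(Sxx*Syy) = -30 / 34.467376 ≈ -0.870388

-0.8704


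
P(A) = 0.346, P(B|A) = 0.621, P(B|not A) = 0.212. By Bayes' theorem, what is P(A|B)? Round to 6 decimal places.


P(A|B) = P(B|A)*P(A) / P(B), P(B) = P(B|A)*P(A) + P(B|not A)*P(not A)
P(B|A)*P(A) = 0.621 * 0.346 = 0.214866
P(B|not A)*P(not A) = 0.212 * 0.654 = 0.138648
P(B) = 0.214866 + 0.138648 = 0.353514
P(A|B) = 0.214866 / 0.353514 ≈ 0.60780054

0.607801


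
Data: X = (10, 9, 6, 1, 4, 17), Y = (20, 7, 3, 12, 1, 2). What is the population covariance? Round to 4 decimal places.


Cov = (1/n)*sum((xi-xbar)(yi-ybar))
n = 6, xbar = 47/6 ≈ 7.833333, ybar = 45/6 = 7.5
sum((xi-xbar)(yi-ybar)) = -21.5
Cov = -21.5 / 6 = -43/12 ≈ -3.583333

-3.5833


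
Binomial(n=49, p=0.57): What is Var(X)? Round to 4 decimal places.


Var = n*p*(1-p) = 49 * 0.57 * 0.43 = 12.0099

12.0099


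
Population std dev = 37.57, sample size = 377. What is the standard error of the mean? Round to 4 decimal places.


SE = sigma / sqrt(n)
sqrt(377) ≈ 19.416488
SE = 37.57 / 19.416488 ≈ 1.934953

1.9350


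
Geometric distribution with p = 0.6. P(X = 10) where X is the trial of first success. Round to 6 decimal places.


P = (1-p)^(k-1) * p
(1-p)^(k-1) = 0.4^9 = 0.000262144
P = 0.000262144 * 0.6 = 0.0001572864

0.000157


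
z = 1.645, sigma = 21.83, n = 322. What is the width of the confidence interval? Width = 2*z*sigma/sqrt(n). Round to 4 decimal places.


width = 2*z*sigma/sqrt(n)
2*z*sigma = 2 * 1.645 * 21.83 = 71.8207
sqrt(322) ≈ 17.944358
width = 71.8207 / 17.944358 ≈ 4.002411

4.0024


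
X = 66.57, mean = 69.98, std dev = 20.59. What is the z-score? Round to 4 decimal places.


z = (X - mu) / sigma
X - mu = 66.57 - 69.98 = -3.41
z = -3.41 / 20.59 = -341/2059 ≈ -0.165614

-0.1656


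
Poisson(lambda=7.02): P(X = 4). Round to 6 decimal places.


P = e^(-lam) * lam^k / k!
e^(-7.02) ≈ 0.0008938255
lam^k = 7.02^4 ≈ 2428.557824
k! = 4! = 24
P = 0.0008938255 * 2428.557824 / 24 ≈ 0.090446

0.090446


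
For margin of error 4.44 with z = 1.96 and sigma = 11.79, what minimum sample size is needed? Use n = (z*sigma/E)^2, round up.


z*sigma/E = 1.96 * 11.79 / 4.44 = 19257/3700 ≈ 5.204595
(z*sigma/E)^2 ≈ 27.087805
round up: n = 28

28


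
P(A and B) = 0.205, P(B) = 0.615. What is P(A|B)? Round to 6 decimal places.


P(A|B) = P(A and B) / P(B) = 0.205 / 0.615 = 1/3 ≈ 0.33333333

0.333333


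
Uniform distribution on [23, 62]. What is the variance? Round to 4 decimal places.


Var = (b-a)^2 / 12
(b-a)^2 = (62 - 23)^2 = 1521
Var = 1521/12 = 126.75

126.7500


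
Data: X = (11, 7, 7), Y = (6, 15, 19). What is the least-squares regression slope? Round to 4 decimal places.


b = sum((xi-xbar)(yi-ybar)) / sum((xi-xbar)^2)
n = 3, xbar = 25/3 ≈ 8.333333, ybar = 40/3 ≈ 13.333333
Sxy = sum((xi-xbar)(yi-ybar)) = -88/3 ≈ -29.333333
Sxx = sum((xi-xbar)^2) = 32/3 ≈ 10.666667
b = Sxy / Sxx = -2.75

-2.7500


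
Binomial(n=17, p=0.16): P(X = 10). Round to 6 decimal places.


P = C(n,k) * p^k * (1-p)^(n-k)
C(17,10) = 19448
p^k = 0.16^10 ≈ 0.00000001099512
(1-p)^(n-k) = 0.84^7 ≈ 0.2950903
P = 19448 * 0.00000001099512 * 0.2950903 ≈ 0.000063

0.000063


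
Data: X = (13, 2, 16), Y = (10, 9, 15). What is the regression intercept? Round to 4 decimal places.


a = ybar - b*xbar, where b = sum((xi-xbar)(yi-ybar)) / sum((xi-xbar)^2)
n = 3, xbar = 31/3 ≈ 10.333333, ybar = 34/3 ≈ 11.333333
Sxy = sum((xi-xbar)(yi-ybar)) = 110/3 ≈ 36.666667
Sxx = sum((xi-xbar)^2) = 326/3 ≈ 108.666667
b = Sxy / Sxx = 55/163 ≈ 0.337423
a = 11.333333 - 0.337423 * 10.333333 = 1279/163 ≈ 7.846626

7.8466


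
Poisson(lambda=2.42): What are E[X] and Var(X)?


E[X] = Var(X) = lambda = 2.42

2.42, 2.42


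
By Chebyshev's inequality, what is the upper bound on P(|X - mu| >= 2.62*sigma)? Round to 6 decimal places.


P <= 1/k^2
k^2 = 2.62^2 = 6.8644
1/k^2 = 1 / 6.8644 ≈ 0.14567916

0.145679


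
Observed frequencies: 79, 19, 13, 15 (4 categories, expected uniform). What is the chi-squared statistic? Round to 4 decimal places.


chi2 = sum((O-E)^2/E), E = total/4
total = 126, E = 126/4 = 31.5
(79 - 31.5)^2 / 31.5 = 2256.25 / 31.5 = 9025/126 ≈ 71.626984
(19 - 31.5)^2 / 31.5 = 156.25 / 31.5 = 625/126 ≈ 4.960317
(13 - 31.5)^2 / 31.5 = 342.25 / 31.5 = 1369/126 ≈ 10.865079
(15 - 31.5)^2 / 31.5 = 272.25 / 31.5 = 121/14 ≈ 8.642857
chi2 = 2018/21 ≈ 96.095238

96.0952


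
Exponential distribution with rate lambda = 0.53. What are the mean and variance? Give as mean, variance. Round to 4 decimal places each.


mean = 1/lam, var = 1/lam^2
mean = 1 / 0.53 = 100/53 ≈ 1.886792
lam^2 = 0.53^2 = 0.2809
var = 1 / 0.2809 = 10000/2809 ≈ 3.559986

1.8868, 3.5600


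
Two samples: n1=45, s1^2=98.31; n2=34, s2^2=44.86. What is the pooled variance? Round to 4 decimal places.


sp^2 = ((n1-1)*s1^2 + (n2-1)*s2^2)/(n1+n2-2)
(n1-1)*s1^2 = 44 * 98.31 = 4325.64
(n2-1)*s2^2 = 33 * 44.86 = 1480.38
numerator = 4325.64 + 1480.38 = 5806.02
n1+n2-2 = 77
sp^2 = 5806.02 / 77 = 26391/350 ≈ 75.402857

75.4029


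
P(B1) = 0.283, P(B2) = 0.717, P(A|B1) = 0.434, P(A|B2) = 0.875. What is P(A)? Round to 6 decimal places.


P(A) = P(A|B1)*P(B1) + P(A|B2)*P(B2)
P(A|B1)*P(B1) = 0.434 * 0.283 = 0.122822
P(A|B2)*P(B2) = 0.875 * 0.717 = 0.627375
P(A) = 0.122822 + 0.627375 = 0.750197

0.750197


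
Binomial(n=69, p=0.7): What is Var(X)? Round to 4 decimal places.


Var = n*p*(1-p) = 69 * 0.7 * 0.3 = 14.49

14.4900


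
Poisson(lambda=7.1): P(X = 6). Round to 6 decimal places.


P = e^(-lam) * lam^k / k!
e^(-7.1) ≈ 0.0008251049
lam^k = 7.1^6 = 128100.283921
k! = 6! = 720
P = 0.0008251049 * 128100.283921 / 720 ≈ 0.146800

0.146800


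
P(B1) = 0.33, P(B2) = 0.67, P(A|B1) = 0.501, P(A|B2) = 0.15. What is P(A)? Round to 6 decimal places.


P(A) = P(A|B1)*P(B1) + P(A|B2)*P(B2)
P(A|B1)*P(B1) = 0.501 * 0.33 = 0.16533
P(A|B2)*P(B2) = 0.15 * 0.67 = 0.1005
P(A) = 0.16533 + 0.1005 = 0.26583

0.265830


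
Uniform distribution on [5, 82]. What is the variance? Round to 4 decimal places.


Var = (b-a)^2 / 12
(b-a)^2 = (82 - 5)^2 = 5929
Var = 5929/12 ≈ 494.083333

494.0833


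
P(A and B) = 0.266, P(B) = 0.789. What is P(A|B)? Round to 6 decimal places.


P(A|B) = P(A and B) / P(B) = 0.266 / 0.789 = 266/789 ≈ 0.33713561

0.337136


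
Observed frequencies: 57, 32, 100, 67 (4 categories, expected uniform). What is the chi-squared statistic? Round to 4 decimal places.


chi2 = sum((O-E)^2/E), E = total/4
total = 256, E = 256/4 = 64
(57 - 64)^2 / 64 = 49 / 64 = 0.765625
(32 - 64)^2 / 64 = 1024 / 64 = 16
(100 - 64)^2 / 64 = 1296 / 64 = 20.25
(67 - 64)^2 / 64 = 9 / 64 = 0.140625
chi2 = 37.15625

37.1563


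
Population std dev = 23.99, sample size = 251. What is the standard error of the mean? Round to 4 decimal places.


SE = sigma / sqrt(n)
sqrt(251) ≈ 15.842980
SE = 23.99 / 15.842980 ≈ 1.514235

1.5142


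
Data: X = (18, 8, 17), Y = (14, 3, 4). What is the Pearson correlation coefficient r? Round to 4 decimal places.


r = sum((xi-xbar)(yi-ybar)) / sqrt(sum((xi-xbar)^2) * sum((yi-ybar)^2))
n = 3, xbar = 43/3 ≈ 14.333333, ybar = 21/3 = 7
Sxy = sum((xi-xbar)(yi-ybar)) = 43
Sxx = sum((xi-xbar)^2) = 182/3 ≈ 60.666667
Syy = sum((yi-ybar)^2) = 74
sqrt(Sxx*Syy) ≈ 67.002488
r = Sxy / sqrt(Sxx*Syy) = 43 / 67.002488 ≈ 0.641767

0.6418


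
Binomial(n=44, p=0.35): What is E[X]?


E[X] = n*p = 44 * 0.35 = 15.4

15.4


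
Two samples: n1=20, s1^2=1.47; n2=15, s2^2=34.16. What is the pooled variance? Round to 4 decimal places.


sp^2 = ((n1-1)*s1^2 + (n2-1)*s2^2)/(n1+n2-2)
(n1-1)*s1^2 = 19 * 1.47 = 27.93
(n2-1)*s2^2 = 14 * 34.16 = 478.24
numerator = 27.93 + 478.24 = 506.17
n1+n2-2 = 33
sp^2 = 506.17 / 33 = 50617/3300 ≈ 15.338485

15.3385


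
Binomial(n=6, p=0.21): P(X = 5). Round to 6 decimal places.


P = C(n,k) * p^k * (1-p)^(n-k)
C(6,5) = 6
p^k = 0.21^5 = 0.0004084101
(1-p)^(n-k) = 0.79^1 = 0.79
P = 6 * 0.0004084101 * 0.79 ≈ 0.001936

0.001936


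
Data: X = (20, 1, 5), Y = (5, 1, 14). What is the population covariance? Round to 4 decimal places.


Cov = (1/n)*sum((xi-xbar)(yi-ybar))
n = 3, xbar = 26/3 ≈ 8.666667, ybar = 20/3 ≈ 6.666667
sum((xi-xbar)(yi-ybar)) = -7/3 ≈ -2.333333
Cov = -2.333333 / 3 = -7/9 ≈ -0.777778

-0.7778


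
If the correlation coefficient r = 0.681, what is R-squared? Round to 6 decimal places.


R^2 = r^2 = (0.681)^2 = 0.463761

0.463761


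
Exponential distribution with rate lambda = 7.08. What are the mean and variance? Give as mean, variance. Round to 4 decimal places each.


mean = 1/lam, var = 1/lam^2
mean = 1 / 7.08 = 25/177 ≈ 0.141243
lam^2 = 7.08^2 = 50.1264
var = 1 / 50.1264 ≈ 0.019950

0.1412, 0.0199


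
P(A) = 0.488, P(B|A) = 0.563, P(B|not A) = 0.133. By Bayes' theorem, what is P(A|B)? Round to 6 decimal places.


P(A|B) = P(B|A)*P(A) / P(B), P(B) = P(B|A)*P(A) + P(B|not A)*P(not A)
P(B|A)*P(A) = 0.563 * 0.488 = 0.274744
P(B|not A)*P(not A) = 0.133 * 0.512 = 0.068096
P(B) = 0.274744 + 0.068096 = 0.34284
P(A|B) = 0.274744 / 0.34284 ≈ 0.80137674

0.801377


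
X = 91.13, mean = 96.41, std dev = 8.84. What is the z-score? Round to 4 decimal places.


z = (X - mu) / sigma
X - mu = 91.13 - 96.41 = -5.28
z = -5.28 / 8.84 = -132/221 ≈ -0.597285

-0.5973


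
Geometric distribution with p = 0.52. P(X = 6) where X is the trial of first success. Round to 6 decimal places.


P = (1-p)^(k-1) * p
(1-p)^(k-1) = 0.48^5 ≈ 0.02548040
P = 0.02548040 * 0.52 ≈ 0.01324981

0.013250


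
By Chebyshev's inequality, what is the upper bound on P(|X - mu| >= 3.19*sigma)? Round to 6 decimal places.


P <= 1/k^2
k^2 = 3.19^2 = 10.1761
1/k^2 = 1 / 10.1761 ≈ 0.09826947

0.098269


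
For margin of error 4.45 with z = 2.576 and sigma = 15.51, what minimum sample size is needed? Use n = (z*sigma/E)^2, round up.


z*sigma/E = 2.576 * 15.51 / 4.45 ≈ 8.978373
(z*sigma/E)^2 ≈ 80.611182
round up: n = 81

81


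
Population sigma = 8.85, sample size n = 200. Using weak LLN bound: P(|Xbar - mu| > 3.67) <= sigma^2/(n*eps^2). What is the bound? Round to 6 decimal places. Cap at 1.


bound = min(1, sigma^2/(n*eps^2))
sigma^2 = 8.85^2 = 78.3225
n*eps^2 = 200 * 3.67^2 = 200 * 13.4689 = 2693.78
sigma^2/(n*eps^2) = 78.3225 / 2693.78 ≈ 0.02907531

0.029075


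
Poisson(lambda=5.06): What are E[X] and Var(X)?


E[X] = Var(X) = lambda = 5.06

5.06, 5.06


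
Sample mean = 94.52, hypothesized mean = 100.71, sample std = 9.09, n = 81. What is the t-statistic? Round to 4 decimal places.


t = (xbar - mu0) / (s/sqrt(n))
xbar - mu0 = 94.52 - 100.71 = -6.19
sqrt(81) = 9
s/sqrt(n) = 9.09 / 9 = 1.01
t = -6.19 / 1.01 = -619/101 ≈ -6.128713

-6.1287


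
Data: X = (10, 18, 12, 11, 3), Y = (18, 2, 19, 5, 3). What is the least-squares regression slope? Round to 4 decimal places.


b = sum((xi-xbar)(yi-ybar)) / sum((xi-xbar)^2)
n = 5, xbar = 54/5 = 10.8, ybar = 47/5 = 9.4
Sxy = sum((xi-xbar)(yi-ybar)) = 0.4
Sxx = sum((xi-xbar)^2) = 114.8
b = Sxy / Sxx = 1/287 ≈ 0.003484

0.0035


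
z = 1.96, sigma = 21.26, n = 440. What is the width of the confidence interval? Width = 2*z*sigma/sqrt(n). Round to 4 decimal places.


width = 2*z*sigma/sqrt(n)
2*z*sigma = 2 * 1.96 * 21.26 = 83.3392
sqrt(440) ≈ 20.976177
width = 83.3392 / 20.976177 ≈ 3.973040

3.9730


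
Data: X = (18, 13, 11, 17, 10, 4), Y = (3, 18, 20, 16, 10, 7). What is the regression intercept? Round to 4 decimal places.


a = ybar - b*xbar, where b = sum((xi-xbar)(yi-ybar)) / sum((xi-xbar)^2)
n = 6, xbar = 73/6 ≈ 12.166667, ybar = 74/6 = 37/3 ≈ 12.333333
Sxy = sum((xi-xbar)(yi-ybar)) = 23/3 ≈ 7.666667
Sxx = sum((xi-xbar)^2) = 785/6 ≈ 130.833333
b = Sxy / Sxx = 46/785 ≈ 0.058599
a = 12.333333 - 0.058599 * 12.166667 = 9122/785 ≈ 11.620382

11.6204


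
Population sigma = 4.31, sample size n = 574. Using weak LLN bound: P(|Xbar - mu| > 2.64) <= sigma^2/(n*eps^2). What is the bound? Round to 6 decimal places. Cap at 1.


bound = min(1, sigma^2/(n*eps^2))
sigma^2 = 4.31^2 = 18.5761
n*eps^2 = 574 * 2.64^2 = 574 * 6.9696 = 4000.5504
sigma^2/(n*eps^2) = 18.5761 / 4000.5504 ≈ 0.00464339

0.004643


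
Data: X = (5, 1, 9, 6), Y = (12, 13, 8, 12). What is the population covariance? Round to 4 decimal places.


Cov = (1/n)*sum((xi-xbar)(yi-ybar))
n = 4, xbar = 21/4 = 5.25, ybar = 45/4 = 11.25
sum((xi-xbar)(yi-ybar)) = -19.25
Cov = -19.25 / 4 = -4.8125

-4.8125


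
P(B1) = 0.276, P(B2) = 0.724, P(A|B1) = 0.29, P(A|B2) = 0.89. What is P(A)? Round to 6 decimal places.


P(A) = P(A|B1)*P(B1) + P(A|B2)*P(B2)
P(A|B1)*P(B1) = 0.29 * 0.276 = 0.08004
P(A|B2)*P(B2) = 0.89 * 0.724 = 0.64436
P(A) = 0.08004 + 0.64436 = 0.7244

0.724400


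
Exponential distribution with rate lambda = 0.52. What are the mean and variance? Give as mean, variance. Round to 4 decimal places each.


mean = 1/lam, var = 1/lam^2
mean = 1 / 0.52 = 25/13 ≈ 1.923077
lam^2 = 0.52^2 = 0.2704
var = 1 / 0.2704 = 625/169 ≈ 3.698225

1.9231, 3.6982


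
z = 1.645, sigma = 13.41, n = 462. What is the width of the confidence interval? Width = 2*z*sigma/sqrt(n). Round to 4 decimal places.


width = 2*z*sigma/sqrt(n)
2*z*sigma = 2 * 1.645 * 13.41 = 44.1189
sqrt(462) ≈ 21.494185
width = 44.1189 / 21.494185 ≈ 2.052597

2.0526


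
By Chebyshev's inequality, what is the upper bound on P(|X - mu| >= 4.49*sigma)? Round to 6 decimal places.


P <= 1/k^2
k^2 = 4.49^2 = 20.1601
1/k^2 = 1 / 20.1601 ≈ 0.04960293

0.049603


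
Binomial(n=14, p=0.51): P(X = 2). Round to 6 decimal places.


P = C(n,k) * p^k * (1-p)^(n-k)
C(14,2) = 91
p^k = 0.51^2 = 0.2601
(1-p)^(n-k) = 0.49^12 ≈ 0.0001915812
P = 91 * 0.2601 * 0.0001915812 ≈ 0.004535

0.004535


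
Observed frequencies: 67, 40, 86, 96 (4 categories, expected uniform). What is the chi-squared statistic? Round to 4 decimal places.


chi2 = sum((O-E)^2/E), E = total/4
total = 289, E = 289/4 = 72.25
(67 - 72.25)^2 / 72.25 = 27.5625 / 72.25 = 441/1156 ≈ 0.381488
(40 - 72.25)^2 / 72.25 = 1040.0625 / 72.25 = 16641/1156 ≈ 14.395329
(86 - 72.25)^2 / 72.25 = 189.0625 / 72.25 = 3025/1156 ≈ 2.616782
(96 - 72.25)^2 / 72.25 = 564.0625 / 72.25 = 9025/1156 ≈ 7.807093
chi2 = 7283/289 ≈ 25.200692

25.2007


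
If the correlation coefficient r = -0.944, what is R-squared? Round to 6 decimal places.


R^2 = r^2 = (-0.944)^2 = 0.891136

0.891136


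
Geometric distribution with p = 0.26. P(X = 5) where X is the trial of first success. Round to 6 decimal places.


P = (1-p)^(k-1) * p
(1-p)^(k-1) = 0.74^4 ≈ 0.2998658
P = 0.2998658 * 0.26 ≈ 0.07796510

0.077965


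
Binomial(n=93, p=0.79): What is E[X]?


E[X] = n*p = 93 * 0.79 = 73.47

73.47


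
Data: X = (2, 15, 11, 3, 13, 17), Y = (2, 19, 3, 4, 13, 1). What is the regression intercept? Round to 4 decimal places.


a = ybar - b*xbar, where b = sum((xi-xbar)(yi-ybar)) / sum((xi-xbar)^2)
n = 6, xbar = 61/6 ≈ 10.166667, ybar = 42/6 = 7
Sxy = sum((xi-xbar)(yi-ybar)) = 93
Sxx = sum((xi-xbar)^2) = 1181/6 ≈ 196.833333
b = Sxy / Sxx = 558/1181 ≈ 0.472481
a = 7 - 0.472481 * 10.166667 = 2594/1181 ≈ 2.196444

2.1964


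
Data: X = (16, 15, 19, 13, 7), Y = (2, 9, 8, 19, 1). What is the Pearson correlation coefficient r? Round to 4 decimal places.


r = sum((xi-xbar)(yi-ybar)) / sqrt(sum((xi-xbar)^2) * sum((yi-ybar)^2))
n = 5, xbar = 70/5 = 14, ybar = 39/5 = 7.8
Sxy = sum((xi-xbar)(yi-ybar)) = 27
Sxx = sum((xi-xbar)^2) = 80
Syy = sum((yi-ybar)^2) = 206.8
sqrt(Sxx*Syy) ≈ 128.623482
r = Sxy / sqrt(Sxx*Syy) = 27 / 128.623482 ≈ 0.209915

0.2099


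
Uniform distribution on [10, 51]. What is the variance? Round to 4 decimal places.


Var = (b-a)^2 / 12
(b-a)^2 = (51 - 10)^2 = 1681
Var = 1681/12 ≈ 140.083333

140.0833


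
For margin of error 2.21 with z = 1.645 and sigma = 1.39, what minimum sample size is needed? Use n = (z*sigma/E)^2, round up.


z*sigma/E = 1.645 * 1.39 / 2.21 ≈ 1.034638
(z*sigma/E)^2 ≈ 1.070476
round up: n = 2

2


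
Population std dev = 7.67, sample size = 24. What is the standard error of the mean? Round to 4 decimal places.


SE = sigma / sqrt(n)
sqrt(24) ≈ 4.898979
SE = 7.67 / 4.898979 ≈ 1.565632

1.5656


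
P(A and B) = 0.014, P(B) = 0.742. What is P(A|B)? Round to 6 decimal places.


P(A|B) = P(A and B) / P(B) = 0.014 / 0.742 = 1/53 ≈ 0.01886792

0.018868


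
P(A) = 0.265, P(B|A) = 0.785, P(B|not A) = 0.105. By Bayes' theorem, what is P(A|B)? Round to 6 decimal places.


P(A|B) = P(B|A)*P(A) / P(B), P(B) = P(B|A)*P(A) + P(B|not A)*P(not A)
P(B|A)*P(A) = 0.785 * 0.265 = 0.208025
P(B|not A)*P(not A) = 0.105 * 0.735 = 0.077175
P(B) = 0.208025 + 0.077175 = 0.2852
P(A|B) = 0.208025 / 0.2852 ≈ 0.72940042

0.729400


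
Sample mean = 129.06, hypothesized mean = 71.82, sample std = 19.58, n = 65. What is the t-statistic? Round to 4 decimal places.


t = (xbar - mu0) / (s/sqrt(n))
xbar - mu0 = 129.06 - 71.82 = 57.24
sqrt(65) ≈ 8.06225775
s/sqrt(n) = 19.58 / 8.06225775 ≈ 2.42860010
t = 57.24 / 2.42860010 ≈ 23.569133

23.5691


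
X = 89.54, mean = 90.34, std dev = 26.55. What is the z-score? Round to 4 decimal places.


z = (X - mu) / sigma
X - mu = 89.54 - 90.34 = -0.8
z = -0.8 / 26.55 = -16/531 ≈ -0.030132

-0.0301


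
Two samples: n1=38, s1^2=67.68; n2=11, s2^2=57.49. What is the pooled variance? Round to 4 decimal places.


sp^2 = ((n1-1)*s1^2 + (n2-1)*s2^2)/(n1+n2-2)
(n1-1)*s1^2 = 37 * 67.68 = 2504.16
(n2-1)*s2^2 = 10 * 57.49 = 574.9
numerator = 2504.16 + 574.9 = 3079.06
n1+n2-2 = 47
sp^2 = 3079.06 / 47 = 153953/2350 ≈ 65.511915

65.5119


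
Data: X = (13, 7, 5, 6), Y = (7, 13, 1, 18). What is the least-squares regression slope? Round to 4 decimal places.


b = sum((xi-xbar)(yi-ybar)) / sum((xi-xbar)^2)
n = 4, xbar = 31/4 = 7.75, ybar = 39/4 = 9.75
Sxy = sum((xi-xbar)(yi-ybar)) = -7.25
Sxx = sum((xi-xbar)^2) = 38.75
b = Sxy / Sxx = -29/155 ≈ -0.187097

-0.1871


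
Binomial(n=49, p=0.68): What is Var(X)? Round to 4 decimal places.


Var = n*p*(1-p) = 49 * 0.68 * 0.32 = 10.6624

10.6624


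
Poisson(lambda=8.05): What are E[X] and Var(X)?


E[X] = Var(X) = lambda = 8.05

8.05, 8.05


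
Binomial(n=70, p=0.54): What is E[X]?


E[X] = n*p = 70 * 0.54 = 37.8

37.8


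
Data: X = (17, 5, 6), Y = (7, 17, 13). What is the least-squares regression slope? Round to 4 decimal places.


b = sum((xi-xbar)(yi-ybar)) / sum((xi-xbar)^2)
n = 3, xbar = 28/3 ≈ 9.333333, ybar = 37/3 ≈ 12.333333
Sxy = sum((xi-xbar)(yi-ybar)) = -190/3 ≈ -63.333333
Sxx = sum((xi-xbar)^2) = 266/3 ≈ 88.666667
b = Sxy / Sxx = -5/7 ≈ -0.714286

-0.7143
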